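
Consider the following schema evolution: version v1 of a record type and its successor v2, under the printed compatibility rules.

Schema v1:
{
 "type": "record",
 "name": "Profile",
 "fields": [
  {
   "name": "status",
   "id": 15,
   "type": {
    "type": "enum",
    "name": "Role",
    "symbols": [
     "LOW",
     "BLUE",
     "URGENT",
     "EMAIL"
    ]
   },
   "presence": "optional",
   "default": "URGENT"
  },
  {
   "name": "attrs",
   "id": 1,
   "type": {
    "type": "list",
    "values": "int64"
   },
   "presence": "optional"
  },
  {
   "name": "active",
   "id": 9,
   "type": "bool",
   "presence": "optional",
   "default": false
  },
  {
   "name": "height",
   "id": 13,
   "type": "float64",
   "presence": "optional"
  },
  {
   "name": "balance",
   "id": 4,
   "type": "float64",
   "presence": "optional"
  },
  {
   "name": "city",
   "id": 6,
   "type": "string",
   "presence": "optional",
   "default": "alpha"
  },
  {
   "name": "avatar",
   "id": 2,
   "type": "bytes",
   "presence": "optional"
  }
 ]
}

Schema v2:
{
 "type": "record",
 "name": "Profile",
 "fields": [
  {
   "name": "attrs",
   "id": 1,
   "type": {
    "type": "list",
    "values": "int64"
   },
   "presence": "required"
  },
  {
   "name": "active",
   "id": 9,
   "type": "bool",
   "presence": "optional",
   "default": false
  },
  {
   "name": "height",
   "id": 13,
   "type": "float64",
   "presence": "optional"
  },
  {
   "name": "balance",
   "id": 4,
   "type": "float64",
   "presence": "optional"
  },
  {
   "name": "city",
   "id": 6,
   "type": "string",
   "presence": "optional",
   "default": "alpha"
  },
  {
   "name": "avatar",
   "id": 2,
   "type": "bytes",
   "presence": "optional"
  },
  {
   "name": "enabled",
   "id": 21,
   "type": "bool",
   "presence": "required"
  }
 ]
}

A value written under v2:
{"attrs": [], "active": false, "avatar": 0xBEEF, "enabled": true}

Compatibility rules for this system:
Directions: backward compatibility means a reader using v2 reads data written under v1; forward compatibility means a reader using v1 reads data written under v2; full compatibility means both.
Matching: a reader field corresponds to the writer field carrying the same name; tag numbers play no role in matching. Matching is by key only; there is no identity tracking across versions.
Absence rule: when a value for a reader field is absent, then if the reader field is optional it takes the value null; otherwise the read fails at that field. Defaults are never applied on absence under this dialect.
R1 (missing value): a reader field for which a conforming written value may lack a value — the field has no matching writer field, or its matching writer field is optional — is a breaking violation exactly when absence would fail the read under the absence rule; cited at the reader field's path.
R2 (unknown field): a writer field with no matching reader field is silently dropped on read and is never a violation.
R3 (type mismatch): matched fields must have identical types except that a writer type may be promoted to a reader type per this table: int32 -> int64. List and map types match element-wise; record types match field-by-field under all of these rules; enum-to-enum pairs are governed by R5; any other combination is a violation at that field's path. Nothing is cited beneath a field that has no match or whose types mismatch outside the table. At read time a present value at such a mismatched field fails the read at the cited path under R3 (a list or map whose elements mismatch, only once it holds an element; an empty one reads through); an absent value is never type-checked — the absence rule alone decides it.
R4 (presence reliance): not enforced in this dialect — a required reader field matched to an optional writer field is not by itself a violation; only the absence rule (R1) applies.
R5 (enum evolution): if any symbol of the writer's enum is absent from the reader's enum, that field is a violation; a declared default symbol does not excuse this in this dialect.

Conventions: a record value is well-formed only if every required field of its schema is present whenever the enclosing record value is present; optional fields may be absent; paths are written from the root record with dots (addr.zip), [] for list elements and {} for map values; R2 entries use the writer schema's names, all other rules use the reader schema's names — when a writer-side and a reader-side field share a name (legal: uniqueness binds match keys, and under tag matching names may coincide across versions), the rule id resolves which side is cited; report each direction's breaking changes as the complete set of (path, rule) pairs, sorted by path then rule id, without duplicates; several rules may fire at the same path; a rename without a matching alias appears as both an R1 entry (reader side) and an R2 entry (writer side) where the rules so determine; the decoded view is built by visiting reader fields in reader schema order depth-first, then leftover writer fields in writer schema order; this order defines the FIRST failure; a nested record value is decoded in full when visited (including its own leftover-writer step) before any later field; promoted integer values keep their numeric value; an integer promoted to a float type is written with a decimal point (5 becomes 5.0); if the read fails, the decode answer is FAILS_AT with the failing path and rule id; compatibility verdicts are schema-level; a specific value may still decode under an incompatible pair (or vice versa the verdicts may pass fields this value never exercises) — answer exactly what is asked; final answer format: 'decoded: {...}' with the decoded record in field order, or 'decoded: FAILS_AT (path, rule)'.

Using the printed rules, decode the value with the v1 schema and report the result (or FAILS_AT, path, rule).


the writer's type comes first in each Profile pair
migrating the Profile value to v1:
  status := null (absent, optional -> null)
  attrs := []
  active := false
  height := null (absent, optional -> null)
  balance := null (absent, optional -> null)
  city := null (absent, optional -> null)
  avatar := 0xBEEF
  writer enabled: unknown -> dropped
  => decoded: {"status": null, "attrs": [], "active": false, "height": null, "balance": null, "city": null, "avatar": 0xBEEF}
checking off the Profile differences that do not matter here:
  removed field status from record Profile -> no rule fires on it and the decoded Profile view is identical with or without it
  added field enabled to record Profile: required bool, tag 21 (in v2 it sits last) -> changes Profile's schema-level verdicts only — the decode of this value is the same
  field attrs in record Profile: optional changed to required -> changes Profile's schema-level verdicts only — the decode of this value is the same

decoded: {"status": null, "attrs": [], "active": false, "height": null, "balance": null, "city": null, "avatar": 0xBEEF}


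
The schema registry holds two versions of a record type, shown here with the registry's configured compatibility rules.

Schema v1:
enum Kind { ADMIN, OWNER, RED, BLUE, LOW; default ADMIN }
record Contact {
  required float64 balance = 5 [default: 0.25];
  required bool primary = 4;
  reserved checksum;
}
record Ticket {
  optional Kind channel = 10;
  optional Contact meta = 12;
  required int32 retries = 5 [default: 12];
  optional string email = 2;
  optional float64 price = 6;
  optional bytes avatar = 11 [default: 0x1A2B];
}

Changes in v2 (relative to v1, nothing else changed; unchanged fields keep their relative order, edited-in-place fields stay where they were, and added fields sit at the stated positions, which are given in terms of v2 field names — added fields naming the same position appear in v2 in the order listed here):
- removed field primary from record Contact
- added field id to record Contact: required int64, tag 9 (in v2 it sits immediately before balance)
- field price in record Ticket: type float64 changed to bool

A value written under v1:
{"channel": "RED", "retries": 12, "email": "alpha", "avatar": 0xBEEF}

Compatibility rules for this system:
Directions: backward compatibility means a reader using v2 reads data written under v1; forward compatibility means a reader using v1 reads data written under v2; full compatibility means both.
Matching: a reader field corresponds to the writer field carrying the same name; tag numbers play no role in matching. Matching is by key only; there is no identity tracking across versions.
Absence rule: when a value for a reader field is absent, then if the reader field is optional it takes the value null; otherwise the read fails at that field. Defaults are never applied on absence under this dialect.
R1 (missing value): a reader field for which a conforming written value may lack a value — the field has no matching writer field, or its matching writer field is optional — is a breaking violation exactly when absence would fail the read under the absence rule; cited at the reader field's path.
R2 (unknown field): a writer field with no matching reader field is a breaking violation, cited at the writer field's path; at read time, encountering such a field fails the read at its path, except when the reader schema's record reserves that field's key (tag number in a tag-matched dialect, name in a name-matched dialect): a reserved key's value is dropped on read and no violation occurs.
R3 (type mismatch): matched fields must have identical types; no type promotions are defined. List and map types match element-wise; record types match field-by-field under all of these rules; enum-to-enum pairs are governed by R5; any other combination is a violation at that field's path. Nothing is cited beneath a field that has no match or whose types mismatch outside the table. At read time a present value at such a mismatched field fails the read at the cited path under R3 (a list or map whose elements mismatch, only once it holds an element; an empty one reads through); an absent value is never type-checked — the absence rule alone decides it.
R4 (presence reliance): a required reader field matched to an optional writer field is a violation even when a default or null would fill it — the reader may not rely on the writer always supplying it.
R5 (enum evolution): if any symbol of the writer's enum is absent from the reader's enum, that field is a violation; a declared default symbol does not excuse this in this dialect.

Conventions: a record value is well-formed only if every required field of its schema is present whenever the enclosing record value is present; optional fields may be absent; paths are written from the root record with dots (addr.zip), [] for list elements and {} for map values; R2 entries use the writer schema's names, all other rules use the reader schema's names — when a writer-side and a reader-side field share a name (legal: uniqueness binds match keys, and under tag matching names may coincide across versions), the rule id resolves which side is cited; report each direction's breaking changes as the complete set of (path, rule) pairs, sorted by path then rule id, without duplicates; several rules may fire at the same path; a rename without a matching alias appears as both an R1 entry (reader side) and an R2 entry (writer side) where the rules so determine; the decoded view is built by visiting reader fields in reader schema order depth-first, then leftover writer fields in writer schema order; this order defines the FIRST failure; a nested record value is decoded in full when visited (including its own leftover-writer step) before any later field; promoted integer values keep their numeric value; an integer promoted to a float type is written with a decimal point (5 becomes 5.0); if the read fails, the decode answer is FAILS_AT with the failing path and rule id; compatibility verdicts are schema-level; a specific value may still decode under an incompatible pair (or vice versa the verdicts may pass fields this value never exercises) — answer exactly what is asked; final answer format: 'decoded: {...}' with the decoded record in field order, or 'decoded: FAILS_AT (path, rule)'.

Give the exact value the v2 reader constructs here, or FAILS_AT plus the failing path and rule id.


decoded: {"channel": "RED", "meta": null, "retries": 12, "email": "alpha", "price": null, "avatar": 0xBEEF}

in Ticket below, arrows point writer -> reader
decode (reader v2):
  channel := "RED"
  meta := null (not supplied -> null)
  retries := 12
  email := "alpha"
  price := null (not supplied -> null)
  avatar := 0xBEEF
  => decoded: {"channel": "RED", "meta": null, "retries": 12, "email": "alpha", "price": null, "avatar": 0xBEEF}
the other Ticket changes do not affect what is asked:
  removed field primary from record Contact -> affects the rule determinations only; this particular Ticket value decodes identically
  added field id to record Contact: required int64, tag 9 (in v2 it sits immediately before balance) -> affects the rule determinations only; this particular Ticket value decodes identically
  field price in record Ticket: type float64 changed to bool -> affects the rule determinations only; this particular Ticket value decodes identically


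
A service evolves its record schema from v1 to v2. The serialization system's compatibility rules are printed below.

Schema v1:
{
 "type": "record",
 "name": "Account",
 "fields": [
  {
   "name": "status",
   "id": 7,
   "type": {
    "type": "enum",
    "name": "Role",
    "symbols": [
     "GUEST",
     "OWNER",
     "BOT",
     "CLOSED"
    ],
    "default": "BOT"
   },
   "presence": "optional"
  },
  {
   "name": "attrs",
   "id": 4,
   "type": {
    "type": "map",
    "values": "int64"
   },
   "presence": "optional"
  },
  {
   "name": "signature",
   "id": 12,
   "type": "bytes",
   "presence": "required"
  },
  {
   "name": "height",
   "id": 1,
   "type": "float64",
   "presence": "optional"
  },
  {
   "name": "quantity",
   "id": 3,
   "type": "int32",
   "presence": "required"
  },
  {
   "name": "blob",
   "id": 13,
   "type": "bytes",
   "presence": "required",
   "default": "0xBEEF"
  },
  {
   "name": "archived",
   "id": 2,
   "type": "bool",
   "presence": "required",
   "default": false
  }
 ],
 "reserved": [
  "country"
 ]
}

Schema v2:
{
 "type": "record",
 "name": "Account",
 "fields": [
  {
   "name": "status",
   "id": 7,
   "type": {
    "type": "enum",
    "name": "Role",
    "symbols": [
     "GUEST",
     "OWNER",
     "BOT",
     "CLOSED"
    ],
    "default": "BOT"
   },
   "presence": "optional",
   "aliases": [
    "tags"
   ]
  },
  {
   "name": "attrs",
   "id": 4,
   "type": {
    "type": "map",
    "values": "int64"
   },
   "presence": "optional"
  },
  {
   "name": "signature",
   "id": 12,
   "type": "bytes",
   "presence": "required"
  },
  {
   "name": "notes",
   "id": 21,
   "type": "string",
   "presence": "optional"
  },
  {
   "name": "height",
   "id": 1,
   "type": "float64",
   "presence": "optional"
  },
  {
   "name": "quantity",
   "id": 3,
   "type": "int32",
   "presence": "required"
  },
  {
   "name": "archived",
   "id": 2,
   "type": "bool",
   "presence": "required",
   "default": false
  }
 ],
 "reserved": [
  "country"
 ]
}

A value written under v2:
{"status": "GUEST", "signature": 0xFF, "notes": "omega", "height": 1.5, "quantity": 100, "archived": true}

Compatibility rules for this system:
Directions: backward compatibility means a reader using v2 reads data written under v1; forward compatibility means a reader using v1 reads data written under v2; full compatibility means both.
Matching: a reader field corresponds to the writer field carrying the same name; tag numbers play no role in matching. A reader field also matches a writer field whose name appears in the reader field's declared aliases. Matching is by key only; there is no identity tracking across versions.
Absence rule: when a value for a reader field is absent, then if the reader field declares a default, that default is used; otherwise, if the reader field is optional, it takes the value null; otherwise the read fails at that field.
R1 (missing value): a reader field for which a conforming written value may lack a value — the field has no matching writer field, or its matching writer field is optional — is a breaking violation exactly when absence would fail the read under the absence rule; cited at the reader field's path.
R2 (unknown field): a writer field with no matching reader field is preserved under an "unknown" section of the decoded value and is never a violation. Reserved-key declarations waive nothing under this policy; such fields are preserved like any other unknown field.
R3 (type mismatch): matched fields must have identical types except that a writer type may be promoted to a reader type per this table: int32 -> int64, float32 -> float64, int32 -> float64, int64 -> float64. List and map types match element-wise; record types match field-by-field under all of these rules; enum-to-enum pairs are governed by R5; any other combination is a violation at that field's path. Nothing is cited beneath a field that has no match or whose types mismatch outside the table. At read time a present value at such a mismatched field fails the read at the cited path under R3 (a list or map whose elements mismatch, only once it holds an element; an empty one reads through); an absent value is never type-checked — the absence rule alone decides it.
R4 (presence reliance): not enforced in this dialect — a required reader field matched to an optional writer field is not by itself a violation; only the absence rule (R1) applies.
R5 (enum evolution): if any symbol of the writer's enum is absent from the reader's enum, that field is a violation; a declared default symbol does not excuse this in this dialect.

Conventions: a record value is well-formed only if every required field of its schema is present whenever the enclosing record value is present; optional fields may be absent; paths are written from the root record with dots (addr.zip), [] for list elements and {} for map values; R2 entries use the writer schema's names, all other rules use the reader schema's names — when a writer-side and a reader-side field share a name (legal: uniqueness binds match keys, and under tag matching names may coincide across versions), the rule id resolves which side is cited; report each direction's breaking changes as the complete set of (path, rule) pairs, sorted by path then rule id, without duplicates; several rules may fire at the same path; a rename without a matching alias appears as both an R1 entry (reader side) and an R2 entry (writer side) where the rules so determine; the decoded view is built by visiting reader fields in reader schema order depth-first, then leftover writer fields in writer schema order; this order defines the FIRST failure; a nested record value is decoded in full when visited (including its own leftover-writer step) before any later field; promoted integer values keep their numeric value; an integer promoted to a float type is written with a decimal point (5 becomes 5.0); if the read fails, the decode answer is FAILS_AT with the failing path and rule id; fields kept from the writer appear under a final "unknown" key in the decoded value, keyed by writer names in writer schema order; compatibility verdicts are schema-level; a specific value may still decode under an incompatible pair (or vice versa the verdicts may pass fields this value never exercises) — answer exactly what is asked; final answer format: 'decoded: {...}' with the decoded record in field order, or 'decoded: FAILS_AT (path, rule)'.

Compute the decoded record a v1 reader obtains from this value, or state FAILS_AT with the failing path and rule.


decoded: {"status": "GUEST", "attrs": null, "signature": 0xFF, "height": 1.5, "quantity": 100, "blob": 0xBEEF, "archived": true, "unknown": {"notes": "omega"}}

the writer's type comes first in each Account pair
decode walk for Account under reader schema v1:
  status := "GUEST"
  attrs := null (absent, optional -> null)
  signature := 0xFF
  height := 1.5
  quantity := 100
  blob := 0xBEEF (absent -> default)
  archived := true
  writer notes: kept under "unknown"
  => decoded: {"status": "GUEST", "attrs": null, "signature": 0xFF, "height": 1.5, "quantity": 100, "blob": 0xBEEF, "archived": true, "unknown": {"notes": "omega"}}
the other Account changes do not affect what is asked:
  removed field blob from record Account -> inert under this dialect — no rule fires on Account and the result does not move


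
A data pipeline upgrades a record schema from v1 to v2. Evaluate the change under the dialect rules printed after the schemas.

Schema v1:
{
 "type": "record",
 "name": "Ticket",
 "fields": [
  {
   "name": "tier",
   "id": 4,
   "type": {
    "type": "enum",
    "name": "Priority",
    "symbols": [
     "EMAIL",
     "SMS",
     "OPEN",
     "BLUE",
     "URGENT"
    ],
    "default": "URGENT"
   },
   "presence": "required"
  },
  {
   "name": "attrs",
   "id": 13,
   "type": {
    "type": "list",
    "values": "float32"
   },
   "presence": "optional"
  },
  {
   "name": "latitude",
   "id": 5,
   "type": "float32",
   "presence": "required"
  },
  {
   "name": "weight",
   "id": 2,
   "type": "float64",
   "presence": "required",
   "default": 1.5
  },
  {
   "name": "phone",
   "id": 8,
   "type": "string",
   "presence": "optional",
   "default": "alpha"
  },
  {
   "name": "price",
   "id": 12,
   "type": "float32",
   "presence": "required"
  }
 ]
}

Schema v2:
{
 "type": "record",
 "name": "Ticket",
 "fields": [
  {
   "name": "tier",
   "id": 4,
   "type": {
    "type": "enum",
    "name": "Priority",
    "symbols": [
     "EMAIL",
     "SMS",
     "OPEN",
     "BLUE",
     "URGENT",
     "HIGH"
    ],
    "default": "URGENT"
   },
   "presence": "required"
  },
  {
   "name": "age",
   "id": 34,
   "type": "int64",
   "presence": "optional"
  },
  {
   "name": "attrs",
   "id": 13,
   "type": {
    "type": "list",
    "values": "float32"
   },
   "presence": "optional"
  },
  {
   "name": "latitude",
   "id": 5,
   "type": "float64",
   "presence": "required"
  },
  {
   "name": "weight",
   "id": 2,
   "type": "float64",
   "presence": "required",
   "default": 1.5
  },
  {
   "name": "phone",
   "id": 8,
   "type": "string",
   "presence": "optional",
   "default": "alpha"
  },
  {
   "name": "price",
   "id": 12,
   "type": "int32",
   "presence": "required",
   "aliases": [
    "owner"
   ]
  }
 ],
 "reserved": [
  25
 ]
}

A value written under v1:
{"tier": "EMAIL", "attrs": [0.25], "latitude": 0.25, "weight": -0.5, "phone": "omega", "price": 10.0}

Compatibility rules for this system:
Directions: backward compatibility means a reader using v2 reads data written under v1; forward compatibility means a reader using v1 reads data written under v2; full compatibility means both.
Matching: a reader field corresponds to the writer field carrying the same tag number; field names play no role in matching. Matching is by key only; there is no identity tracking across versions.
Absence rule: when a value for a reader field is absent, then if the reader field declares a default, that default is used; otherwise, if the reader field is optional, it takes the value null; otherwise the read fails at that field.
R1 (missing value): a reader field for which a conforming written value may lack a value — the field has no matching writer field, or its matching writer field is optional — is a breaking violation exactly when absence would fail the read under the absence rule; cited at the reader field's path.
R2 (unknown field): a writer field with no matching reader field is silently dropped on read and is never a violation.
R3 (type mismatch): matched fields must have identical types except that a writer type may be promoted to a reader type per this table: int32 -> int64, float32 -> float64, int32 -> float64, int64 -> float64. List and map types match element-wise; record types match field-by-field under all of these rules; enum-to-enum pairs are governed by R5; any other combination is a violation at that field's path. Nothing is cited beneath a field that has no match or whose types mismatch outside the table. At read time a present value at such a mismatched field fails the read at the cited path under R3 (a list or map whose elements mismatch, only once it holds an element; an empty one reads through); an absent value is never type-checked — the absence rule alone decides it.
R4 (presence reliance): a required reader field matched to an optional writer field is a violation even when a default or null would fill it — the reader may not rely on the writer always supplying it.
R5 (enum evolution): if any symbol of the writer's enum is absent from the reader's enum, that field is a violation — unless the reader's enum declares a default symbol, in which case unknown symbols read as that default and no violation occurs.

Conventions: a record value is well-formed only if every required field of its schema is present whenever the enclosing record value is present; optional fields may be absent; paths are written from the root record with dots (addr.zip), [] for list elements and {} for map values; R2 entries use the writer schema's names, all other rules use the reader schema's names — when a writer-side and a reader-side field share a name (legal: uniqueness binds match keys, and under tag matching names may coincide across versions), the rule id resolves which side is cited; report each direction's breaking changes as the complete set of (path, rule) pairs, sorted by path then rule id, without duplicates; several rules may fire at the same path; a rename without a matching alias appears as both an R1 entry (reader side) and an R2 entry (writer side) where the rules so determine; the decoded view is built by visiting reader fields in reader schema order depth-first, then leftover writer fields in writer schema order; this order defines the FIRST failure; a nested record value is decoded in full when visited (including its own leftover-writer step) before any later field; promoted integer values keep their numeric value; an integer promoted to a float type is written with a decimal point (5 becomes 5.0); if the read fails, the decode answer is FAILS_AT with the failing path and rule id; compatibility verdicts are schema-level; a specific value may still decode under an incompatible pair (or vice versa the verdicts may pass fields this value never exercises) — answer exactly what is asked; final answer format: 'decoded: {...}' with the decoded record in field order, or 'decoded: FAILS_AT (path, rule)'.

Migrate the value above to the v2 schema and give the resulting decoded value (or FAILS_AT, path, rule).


in Ticket below, arrows point writer -> reader
decode (reader v2):
  tier := "EMAIL"
  age := null (not supplied -> null)
  attrs := [0.25]
  latitude := 0.25 (float32 -> float64)
  weight := -0.5
  phone := "omega"
  read fails at price under R3
  => FAILS_AT (price, R3)
the other Ticket changes do not affect what is asked:
  field latitude in record Ticket: type float32 changed to float64 -> a verdict-level change on Ticket — the shown value reads the same
  enum Priority (field tier in record Ticket): symbol HIGH added -> inert under this dialect — no rule fires on Ticket and the result does not move
  added field age to record Ticket: optional int64, tag 34 (in v2 it sits immediately before attrs) -> inert under this dialect — no rule fires on Ticket and the result does not move

decoded: FAILS_AT (price, R3)


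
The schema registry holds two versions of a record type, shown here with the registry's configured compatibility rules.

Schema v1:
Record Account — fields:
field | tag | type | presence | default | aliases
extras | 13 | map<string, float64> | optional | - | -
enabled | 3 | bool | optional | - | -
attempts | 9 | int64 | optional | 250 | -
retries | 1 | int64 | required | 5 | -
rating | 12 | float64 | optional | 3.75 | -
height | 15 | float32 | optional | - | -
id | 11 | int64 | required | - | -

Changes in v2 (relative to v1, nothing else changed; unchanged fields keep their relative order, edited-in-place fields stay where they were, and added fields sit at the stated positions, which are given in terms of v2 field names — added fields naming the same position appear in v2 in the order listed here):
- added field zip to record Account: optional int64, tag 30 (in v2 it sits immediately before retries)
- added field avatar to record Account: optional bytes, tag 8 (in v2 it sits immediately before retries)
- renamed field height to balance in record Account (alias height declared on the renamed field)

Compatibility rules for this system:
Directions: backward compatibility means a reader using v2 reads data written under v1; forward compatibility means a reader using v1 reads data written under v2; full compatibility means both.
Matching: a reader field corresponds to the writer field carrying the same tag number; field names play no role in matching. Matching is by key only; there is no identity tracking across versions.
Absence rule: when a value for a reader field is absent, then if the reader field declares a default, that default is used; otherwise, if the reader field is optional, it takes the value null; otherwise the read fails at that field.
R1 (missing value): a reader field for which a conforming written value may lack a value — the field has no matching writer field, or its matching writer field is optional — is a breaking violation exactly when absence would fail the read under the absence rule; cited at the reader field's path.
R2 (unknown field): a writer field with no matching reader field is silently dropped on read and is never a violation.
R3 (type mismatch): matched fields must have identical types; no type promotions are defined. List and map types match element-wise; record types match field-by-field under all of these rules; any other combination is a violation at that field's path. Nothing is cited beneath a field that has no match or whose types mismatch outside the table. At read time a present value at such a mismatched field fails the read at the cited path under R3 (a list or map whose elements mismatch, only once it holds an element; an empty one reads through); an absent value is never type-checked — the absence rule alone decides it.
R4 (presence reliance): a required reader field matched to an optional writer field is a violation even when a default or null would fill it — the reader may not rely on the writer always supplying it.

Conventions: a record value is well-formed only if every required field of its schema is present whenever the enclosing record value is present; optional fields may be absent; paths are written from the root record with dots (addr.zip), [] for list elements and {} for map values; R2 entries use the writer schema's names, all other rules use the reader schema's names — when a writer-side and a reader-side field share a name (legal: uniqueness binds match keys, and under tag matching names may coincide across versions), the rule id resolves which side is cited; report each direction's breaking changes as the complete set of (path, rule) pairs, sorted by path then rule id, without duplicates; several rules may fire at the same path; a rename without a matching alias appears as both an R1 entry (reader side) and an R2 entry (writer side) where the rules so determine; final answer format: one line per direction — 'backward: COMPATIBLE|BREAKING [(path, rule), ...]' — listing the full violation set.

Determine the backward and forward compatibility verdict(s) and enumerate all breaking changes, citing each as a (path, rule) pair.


in Account below, arrows point writer -> reader
backward pass over Account, reader schema v2, writer schema v1:
  map<string, float64> -> map<string, float64>, writer optional: extras aligns to extras
  bool -> bool, writer optional: enabled aligns to enabled
  int64 -> int64, writer optional: attempts aligns to attempts
  zip: no writer match
  avatar: no writer match
  int64 -> int64, writer required: retries aligns to retries
  float64 -> float64, writer optional: rating aligns to rating
  float32 -> float32, writer optional: balance aligns to height
  int64 -> int64, writer required: id aligns to id
  => backward: COMPATIBLE
forward pass over Account, reader schema v1, writer schema v2:
  map<string, float64> -> map<string, float64>, writer optional: extras aligns to extras
  bool -> bool, writer optional: enabled aligns to enabled
  int64 -> int64, writer optional: attempts aligns to attempts
  int64 -> int64, writer required: retries aligns to retries
  float64 -> float64, writer optional: rating aligns to rating
  float32 -> float32, writer optional: height aligns to balance
  int64 -> int64, writer required: id aligns to id
  writer field zip has no reader counterpart
  writer field avatar has no reader counterpart
  => forward: COMPATIBLE

backward: COMPATIBLE []; forward: COMPATIBLE []


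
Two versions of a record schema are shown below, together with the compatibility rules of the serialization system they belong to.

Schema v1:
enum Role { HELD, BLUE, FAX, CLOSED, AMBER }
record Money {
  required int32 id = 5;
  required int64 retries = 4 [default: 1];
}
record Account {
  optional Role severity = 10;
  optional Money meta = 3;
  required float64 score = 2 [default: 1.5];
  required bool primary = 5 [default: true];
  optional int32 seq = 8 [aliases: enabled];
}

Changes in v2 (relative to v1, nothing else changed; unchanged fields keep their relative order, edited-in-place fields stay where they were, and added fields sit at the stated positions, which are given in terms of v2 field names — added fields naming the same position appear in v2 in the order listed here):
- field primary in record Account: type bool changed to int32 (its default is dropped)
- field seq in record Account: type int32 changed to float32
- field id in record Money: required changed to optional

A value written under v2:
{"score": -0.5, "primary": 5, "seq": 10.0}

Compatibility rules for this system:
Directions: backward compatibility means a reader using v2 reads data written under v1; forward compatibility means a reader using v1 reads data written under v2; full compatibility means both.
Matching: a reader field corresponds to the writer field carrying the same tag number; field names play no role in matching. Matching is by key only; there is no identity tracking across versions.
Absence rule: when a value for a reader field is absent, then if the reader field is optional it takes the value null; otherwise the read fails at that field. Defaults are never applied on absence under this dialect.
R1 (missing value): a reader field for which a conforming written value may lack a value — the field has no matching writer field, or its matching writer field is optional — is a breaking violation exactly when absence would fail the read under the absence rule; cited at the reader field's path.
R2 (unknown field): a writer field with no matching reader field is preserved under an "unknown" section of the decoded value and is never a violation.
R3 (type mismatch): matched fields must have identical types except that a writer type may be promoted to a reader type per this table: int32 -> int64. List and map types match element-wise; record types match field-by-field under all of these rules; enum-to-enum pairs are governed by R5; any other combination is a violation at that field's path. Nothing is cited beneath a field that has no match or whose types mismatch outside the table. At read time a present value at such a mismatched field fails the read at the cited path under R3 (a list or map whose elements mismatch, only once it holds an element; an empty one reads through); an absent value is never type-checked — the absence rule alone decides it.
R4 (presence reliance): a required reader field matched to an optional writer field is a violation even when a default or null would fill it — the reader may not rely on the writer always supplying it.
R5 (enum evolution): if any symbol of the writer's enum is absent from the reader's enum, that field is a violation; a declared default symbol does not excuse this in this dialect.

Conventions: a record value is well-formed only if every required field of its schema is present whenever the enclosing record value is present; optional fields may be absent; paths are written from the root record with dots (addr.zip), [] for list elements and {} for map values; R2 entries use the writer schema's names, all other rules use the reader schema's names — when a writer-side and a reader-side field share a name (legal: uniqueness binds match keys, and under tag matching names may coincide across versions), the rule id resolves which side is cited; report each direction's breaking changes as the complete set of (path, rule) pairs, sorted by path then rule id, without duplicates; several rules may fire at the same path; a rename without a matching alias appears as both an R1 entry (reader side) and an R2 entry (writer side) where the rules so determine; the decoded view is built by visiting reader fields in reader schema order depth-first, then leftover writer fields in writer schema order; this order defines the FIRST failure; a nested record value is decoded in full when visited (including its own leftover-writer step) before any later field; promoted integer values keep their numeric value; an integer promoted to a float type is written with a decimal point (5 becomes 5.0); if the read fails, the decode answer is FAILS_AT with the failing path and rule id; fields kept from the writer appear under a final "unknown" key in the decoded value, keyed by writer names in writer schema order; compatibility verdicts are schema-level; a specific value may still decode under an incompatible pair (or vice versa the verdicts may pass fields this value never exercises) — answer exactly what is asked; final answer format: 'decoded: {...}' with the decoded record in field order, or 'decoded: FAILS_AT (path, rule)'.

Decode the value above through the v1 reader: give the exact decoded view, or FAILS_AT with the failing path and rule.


decoded: FAILS_AT (primary, R3)

each type pair in Account: writer, then reader
decode walk for Account under reader schema v1:
  severity := null (absent, optional -> null)
  meta := null (absent, optional -> null)
  score := -0.5
  read fails at primary under R3
  => FAILS_AT (primary, R3)
the rest of the Account diff is inert for this question:
  field seq in record Account: type int32 changed to float32 -> affects the rule determinations only; this particular Account value decodes identically
  field id in record Money: required changed to optional -> affects the rule determinations only; this particular Account value decodes identically


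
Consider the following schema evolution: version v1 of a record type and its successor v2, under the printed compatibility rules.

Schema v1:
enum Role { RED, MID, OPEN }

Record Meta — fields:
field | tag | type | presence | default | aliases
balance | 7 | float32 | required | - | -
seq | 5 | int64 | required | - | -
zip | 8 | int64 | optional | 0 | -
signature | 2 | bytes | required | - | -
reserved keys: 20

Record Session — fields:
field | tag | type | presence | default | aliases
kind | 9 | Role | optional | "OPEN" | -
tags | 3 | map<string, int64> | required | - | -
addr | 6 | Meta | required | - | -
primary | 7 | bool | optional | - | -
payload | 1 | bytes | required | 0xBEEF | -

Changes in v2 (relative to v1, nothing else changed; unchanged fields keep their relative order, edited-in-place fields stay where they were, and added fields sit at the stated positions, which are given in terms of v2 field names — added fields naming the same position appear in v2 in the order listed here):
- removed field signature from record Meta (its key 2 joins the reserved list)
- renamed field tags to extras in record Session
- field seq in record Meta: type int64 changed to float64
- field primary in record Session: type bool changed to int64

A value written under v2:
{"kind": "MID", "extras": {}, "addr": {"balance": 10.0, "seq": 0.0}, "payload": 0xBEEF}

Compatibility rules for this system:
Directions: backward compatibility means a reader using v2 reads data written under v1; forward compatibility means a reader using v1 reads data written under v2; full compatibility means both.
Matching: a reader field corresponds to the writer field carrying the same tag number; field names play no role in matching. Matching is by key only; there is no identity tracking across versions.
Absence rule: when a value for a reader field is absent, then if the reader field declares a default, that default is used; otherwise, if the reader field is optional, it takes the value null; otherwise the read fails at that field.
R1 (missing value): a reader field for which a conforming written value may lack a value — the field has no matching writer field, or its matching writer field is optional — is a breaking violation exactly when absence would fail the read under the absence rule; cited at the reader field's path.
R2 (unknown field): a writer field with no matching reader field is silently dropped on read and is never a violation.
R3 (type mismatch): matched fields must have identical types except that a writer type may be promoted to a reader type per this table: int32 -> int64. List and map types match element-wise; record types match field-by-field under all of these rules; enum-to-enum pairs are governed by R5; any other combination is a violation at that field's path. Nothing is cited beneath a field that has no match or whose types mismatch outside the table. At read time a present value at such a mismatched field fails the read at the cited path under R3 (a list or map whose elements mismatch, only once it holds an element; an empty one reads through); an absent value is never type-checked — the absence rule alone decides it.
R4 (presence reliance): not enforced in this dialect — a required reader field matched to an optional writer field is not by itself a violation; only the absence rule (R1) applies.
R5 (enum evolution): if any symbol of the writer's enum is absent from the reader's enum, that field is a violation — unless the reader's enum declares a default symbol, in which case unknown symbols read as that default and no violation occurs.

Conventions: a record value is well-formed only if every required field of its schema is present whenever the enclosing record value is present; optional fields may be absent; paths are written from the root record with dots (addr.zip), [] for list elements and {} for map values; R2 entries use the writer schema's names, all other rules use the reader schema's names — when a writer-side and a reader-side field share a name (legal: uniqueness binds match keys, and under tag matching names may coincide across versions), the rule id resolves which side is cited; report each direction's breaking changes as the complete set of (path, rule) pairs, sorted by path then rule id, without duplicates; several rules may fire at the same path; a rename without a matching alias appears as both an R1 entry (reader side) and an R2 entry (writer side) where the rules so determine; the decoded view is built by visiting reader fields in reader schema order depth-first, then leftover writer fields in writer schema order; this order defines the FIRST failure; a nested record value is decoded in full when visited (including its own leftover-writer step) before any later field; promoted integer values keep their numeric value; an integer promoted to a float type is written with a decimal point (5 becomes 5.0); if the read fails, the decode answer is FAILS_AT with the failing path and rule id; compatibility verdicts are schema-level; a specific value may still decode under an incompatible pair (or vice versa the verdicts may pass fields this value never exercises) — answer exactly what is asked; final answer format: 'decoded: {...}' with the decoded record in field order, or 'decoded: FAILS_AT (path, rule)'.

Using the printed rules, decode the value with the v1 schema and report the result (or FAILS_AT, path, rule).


each type pair in Session: writer, then reader
decode walk for Session under reader schema v1:
  kind := "MID"
  tags := {} (from writer extras)
  addr.balance := 10.0
  read fails at addr.seq under R3
  => FAILS_AT (addr.seq, R3)
diffs on Session not affecting the asked answer:
  removed field signature from record Meta (its key 2 joins the reserved list) -> changes Session's schema-level verdicts only — the decode of this value is the same
  renamed field tags to extras in record Session -> no rule fires on it and the decoded Session view is identical with or without it
  field primary in record Session: type bool changed to int64 -> changes Session's schema-level verdicts only — the decode of this value is the same

decoded: FAILS_AT (addr.seq, R3)
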